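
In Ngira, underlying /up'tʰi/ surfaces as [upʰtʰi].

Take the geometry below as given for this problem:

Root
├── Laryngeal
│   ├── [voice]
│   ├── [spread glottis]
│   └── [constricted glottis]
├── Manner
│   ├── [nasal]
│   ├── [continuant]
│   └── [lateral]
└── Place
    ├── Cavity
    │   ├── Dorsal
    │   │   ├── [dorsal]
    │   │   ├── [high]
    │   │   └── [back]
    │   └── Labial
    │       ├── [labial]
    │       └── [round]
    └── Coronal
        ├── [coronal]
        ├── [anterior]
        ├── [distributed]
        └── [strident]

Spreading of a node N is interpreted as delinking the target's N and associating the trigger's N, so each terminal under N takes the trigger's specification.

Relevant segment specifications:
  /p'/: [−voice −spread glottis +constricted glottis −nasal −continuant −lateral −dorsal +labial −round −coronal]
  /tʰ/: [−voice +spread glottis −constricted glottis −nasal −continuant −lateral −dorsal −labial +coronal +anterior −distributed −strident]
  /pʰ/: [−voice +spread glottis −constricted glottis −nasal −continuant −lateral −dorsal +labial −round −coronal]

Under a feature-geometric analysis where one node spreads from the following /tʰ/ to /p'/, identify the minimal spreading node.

The alternation /p'/ → [pʰ] changes [spread glottis], [constricted glottis] and nothing else.
The smallest constituent containing every changed terminal is Laryngeal — each of its daughters lacks at least one of the affected features.
Delinking /p'/'s Laryngeal and associating /tʰ/'s Laryngeal gives precisely the feature bundle of [pʰ].
[labial], [coronal] — on which /tʰ/ differs from /p'/ — are unchanged, so Root cannot have spread; the constituent is no larger than Laryngeal.

Laryngeal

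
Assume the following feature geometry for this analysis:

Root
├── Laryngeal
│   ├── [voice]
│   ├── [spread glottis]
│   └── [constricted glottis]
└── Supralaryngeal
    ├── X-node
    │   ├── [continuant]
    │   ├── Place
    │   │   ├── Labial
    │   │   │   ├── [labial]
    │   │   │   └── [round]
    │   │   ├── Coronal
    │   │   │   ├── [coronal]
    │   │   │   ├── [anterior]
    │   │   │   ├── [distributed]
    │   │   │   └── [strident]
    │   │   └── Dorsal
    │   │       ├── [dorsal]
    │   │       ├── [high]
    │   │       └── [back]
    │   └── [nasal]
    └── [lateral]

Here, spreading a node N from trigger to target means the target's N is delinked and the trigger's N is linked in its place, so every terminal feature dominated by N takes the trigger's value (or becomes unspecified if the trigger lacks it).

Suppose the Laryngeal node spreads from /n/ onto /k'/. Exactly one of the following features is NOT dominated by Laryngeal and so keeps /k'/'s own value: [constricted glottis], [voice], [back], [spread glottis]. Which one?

[back]

The terminals dominated by Laryngeal are [voice], [spread glottis], [constricted glottis].
[spread glottis], [voice], [constricted glottis] all lie under Laryngeal, so they are overwritten when Laryngeal spreads.
[back] is not within the Laryngeal subtree (it hangs from Dorsal), so /k'/'s [back] value survives.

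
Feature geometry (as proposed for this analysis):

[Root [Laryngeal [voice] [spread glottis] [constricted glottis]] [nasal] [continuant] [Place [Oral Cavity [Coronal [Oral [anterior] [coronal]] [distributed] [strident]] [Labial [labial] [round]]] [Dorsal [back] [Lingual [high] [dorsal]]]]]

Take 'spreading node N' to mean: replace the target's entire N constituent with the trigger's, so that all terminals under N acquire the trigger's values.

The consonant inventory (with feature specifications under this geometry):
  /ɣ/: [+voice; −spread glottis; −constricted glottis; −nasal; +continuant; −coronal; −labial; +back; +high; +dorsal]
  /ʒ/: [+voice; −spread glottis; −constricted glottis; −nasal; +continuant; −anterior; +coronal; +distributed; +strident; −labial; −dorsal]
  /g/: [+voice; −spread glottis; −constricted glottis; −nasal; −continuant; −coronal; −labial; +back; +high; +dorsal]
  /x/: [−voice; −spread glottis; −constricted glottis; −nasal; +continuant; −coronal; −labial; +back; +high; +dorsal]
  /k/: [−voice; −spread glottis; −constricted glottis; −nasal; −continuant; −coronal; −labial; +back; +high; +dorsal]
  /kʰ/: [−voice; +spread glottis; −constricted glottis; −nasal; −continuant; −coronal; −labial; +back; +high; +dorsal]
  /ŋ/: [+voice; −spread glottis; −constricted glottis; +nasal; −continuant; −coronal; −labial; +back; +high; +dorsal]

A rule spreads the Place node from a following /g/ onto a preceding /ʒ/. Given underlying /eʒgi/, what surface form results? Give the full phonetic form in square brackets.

The Place node dominates the terminals [anterior], [coronal], [distributed], [strident], [labial], [round], [back], [high], [dorsal].
After delinking /ʒ/'s Place and linking /g/'s, the affected terminals become [−coronal], [−labial], [+back], [+high], [+dorsal]; [voice], [spread glottis], [constricted glottis], … (outside Place) are retained from /ʒ/.
The resulting bundle matches /ɣ/ in the inventory; substituting it for /ʒ/ gives [eɣgi].

[eɣgi]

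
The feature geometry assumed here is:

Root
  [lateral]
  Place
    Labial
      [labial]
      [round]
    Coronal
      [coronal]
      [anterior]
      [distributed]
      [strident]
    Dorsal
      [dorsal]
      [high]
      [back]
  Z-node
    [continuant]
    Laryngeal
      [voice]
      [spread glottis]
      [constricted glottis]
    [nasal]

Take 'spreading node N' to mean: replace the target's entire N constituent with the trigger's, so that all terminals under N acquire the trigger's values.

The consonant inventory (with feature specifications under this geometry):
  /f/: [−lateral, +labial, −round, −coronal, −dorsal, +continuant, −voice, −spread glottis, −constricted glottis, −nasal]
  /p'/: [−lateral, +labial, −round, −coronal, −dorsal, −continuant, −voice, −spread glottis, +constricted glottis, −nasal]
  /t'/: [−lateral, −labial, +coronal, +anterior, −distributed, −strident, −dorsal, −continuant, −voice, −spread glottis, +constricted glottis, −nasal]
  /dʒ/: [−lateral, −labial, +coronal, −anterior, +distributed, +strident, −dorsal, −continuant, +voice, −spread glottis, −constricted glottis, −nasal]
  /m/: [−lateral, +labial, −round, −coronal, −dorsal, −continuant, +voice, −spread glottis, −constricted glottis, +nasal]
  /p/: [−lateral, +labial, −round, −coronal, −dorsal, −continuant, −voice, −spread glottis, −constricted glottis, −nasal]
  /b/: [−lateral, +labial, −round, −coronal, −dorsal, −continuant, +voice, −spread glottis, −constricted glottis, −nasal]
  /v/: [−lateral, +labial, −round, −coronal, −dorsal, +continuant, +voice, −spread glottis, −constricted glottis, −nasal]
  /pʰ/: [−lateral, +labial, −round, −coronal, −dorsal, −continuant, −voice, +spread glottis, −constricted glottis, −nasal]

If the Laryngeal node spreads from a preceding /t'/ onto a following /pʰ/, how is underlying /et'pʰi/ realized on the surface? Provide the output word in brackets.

Terminals under Laryngeal in this geometry: [voice], [spread glottis], [constricted glottis].
After delinking /pʰ/'s Laryngeal and linking /t'/'s, the affected terminals become [−voice], [−spread glottis], [+constricted glottis]; [lateral], [labial], [round], … (outside Laryngeal) are retained from /pʰ/.
This feature bundle is that of [p'], so /et'pʰi/ surfaces as [et'p'i].

[et'p'i]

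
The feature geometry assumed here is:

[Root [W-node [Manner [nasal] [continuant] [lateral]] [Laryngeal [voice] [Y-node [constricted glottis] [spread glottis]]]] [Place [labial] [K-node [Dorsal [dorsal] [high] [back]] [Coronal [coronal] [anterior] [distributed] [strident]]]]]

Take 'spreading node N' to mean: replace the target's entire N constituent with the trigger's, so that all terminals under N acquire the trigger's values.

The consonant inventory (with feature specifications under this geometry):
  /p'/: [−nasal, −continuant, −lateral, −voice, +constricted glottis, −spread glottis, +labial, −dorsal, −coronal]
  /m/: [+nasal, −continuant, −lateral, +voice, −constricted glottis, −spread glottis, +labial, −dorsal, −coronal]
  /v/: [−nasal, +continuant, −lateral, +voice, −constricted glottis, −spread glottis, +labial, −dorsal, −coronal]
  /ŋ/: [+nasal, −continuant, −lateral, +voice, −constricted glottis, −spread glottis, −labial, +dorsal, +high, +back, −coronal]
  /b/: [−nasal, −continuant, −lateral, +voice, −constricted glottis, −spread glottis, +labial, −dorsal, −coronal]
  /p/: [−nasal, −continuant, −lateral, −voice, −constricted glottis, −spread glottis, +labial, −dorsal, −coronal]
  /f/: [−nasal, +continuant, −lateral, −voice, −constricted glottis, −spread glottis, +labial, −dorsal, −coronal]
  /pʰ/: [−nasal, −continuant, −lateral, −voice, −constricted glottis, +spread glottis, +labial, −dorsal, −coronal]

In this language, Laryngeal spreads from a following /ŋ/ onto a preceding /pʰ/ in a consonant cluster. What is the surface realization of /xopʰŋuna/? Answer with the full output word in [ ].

[xobŋuna]

Terminals under Laryngeal in this geometry: [voice], [constricted glottis], [spread glottis].
After delinking /pʰ/'s Laryngeal and linking /ŋ/'s, the affected terminals become [+voice], [−constricted glottis], [−spread glottis]; [nasal], [continuant], [lateral], … (outside Laryngeal) are retained from /pʰ/.
The resulting bundle matches /b/ in the inventory; substituting it for /pʰ/ gives [xobŋuna].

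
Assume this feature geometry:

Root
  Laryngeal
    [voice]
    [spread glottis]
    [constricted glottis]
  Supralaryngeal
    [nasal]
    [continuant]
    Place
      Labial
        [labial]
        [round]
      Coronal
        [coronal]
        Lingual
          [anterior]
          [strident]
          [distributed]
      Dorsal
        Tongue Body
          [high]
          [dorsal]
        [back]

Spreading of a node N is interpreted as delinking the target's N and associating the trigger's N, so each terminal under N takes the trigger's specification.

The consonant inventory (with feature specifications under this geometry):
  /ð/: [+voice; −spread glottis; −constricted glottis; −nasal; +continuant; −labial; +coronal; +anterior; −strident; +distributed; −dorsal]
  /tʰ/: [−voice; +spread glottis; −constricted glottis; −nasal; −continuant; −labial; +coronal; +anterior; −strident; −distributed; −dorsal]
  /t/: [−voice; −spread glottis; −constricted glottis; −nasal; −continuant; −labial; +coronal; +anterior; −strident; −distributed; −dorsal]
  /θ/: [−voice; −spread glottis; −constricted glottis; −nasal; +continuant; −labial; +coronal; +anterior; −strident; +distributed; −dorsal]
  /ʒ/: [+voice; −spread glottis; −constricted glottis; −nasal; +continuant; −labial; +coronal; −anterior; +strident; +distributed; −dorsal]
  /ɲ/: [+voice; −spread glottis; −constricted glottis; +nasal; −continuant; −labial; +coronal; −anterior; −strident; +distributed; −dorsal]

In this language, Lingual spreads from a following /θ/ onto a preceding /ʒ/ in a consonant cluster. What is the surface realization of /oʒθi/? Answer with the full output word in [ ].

[oðθi]

The Lingual node dominates the terminals [anterior], [strident], [distributed].
The target acquires /θ/'s values for everything under Lingual — [+anterior], [−strident], [+distributed] — while keeping its own [voice], [spread glottis], [constricted glottis], ….
The resulting bundle matches /ð/ in the inventory; substituting it for /ʒ/ gives [oðθi].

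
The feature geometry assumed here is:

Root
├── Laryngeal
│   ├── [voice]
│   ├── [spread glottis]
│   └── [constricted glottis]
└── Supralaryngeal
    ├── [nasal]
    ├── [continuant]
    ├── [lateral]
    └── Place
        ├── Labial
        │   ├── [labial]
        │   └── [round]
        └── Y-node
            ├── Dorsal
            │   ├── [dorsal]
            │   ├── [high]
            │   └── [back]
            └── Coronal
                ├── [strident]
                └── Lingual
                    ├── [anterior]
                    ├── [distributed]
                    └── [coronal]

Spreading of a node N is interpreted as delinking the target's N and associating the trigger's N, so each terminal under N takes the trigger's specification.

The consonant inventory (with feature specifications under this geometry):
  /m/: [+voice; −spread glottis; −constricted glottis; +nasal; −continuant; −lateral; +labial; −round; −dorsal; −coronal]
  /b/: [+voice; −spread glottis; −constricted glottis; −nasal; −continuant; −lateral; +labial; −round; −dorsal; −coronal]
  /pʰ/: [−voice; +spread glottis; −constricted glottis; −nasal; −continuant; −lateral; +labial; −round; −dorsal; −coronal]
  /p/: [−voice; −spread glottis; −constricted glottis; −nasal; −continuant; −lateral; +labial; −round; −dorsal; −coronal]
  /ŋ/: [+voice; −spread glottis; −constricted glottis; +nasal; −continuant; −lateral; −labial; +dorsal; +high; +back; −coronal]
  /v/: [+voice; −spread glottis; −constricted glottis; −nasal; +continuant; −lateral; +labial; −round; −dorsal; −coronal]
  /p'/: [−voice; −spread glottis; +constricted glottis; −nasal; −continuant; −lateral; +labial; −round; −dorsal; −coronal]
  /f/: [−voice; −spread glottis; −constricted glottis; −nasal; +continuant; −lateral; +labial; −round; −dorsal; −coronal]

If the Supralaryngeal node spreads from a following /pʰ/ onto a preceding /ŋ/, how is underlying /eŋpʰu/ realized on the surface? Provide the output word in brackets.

Supralaryngeal immediately or transitively dominates [nasal], [continuant], [lateral], [labial], [round], [dorsal], [high], [back], [strident], [anterior], [distributed], [coronal].
After delinking /ŋ/'s Supralaryngeal and linking /pʰ/'s, the affected terminals become [−nasal], [−continuant], [−lateral], [+labial], [−round], [−dorsal], [−coronal]; [voice], [spread glottis], [constricted glottis] (outside Supralaryngeal) are retained from /ŋ/.
This feature bundle is that of [b], so /eŋpʰu/ surfaces as [ebpʰu].

[ebpʰu]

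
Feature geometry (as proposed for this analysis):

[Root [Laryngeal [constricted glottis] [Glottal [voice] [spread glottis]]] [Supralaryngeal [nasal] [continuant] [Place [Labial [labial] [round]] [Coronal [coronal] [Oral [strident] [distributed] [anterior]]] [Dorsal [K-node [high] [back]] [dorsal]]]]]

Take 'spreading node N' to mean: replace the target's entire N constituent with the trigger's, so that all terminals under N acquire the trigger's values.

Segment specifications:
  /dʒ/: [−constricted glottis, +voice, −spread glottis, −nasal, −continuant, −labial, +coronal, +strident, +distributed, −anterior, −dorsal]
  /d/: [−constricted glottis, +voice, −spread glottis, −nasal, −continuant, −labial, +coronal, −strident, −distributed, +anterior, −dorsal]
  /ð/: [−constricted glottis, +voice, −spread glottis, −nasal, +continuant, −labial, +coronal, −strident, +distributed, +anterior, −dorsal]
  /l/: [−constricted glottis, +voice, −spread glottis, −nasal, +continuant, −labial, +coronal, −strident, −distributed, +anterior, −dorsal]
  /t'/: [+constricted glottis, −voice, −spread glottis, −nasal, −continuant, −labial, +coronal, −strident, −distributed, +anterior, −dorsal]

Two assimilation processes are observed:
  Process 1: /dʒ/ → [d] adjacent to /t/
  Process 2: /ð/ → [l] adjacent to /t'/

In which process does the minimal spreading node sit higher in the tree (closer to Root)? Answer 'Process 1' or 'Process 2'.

Process 1 alters [anterior], [distributed], [strident]; the lowest common ancestor is Oral (depth 4 from Root).
In Process 2, [distributed] changes, so the minimal spreading node is [distributed] at depth 5.
Depth 4 < depth 5; Process 1 involves the structurally higher constituent Oral.

Process 1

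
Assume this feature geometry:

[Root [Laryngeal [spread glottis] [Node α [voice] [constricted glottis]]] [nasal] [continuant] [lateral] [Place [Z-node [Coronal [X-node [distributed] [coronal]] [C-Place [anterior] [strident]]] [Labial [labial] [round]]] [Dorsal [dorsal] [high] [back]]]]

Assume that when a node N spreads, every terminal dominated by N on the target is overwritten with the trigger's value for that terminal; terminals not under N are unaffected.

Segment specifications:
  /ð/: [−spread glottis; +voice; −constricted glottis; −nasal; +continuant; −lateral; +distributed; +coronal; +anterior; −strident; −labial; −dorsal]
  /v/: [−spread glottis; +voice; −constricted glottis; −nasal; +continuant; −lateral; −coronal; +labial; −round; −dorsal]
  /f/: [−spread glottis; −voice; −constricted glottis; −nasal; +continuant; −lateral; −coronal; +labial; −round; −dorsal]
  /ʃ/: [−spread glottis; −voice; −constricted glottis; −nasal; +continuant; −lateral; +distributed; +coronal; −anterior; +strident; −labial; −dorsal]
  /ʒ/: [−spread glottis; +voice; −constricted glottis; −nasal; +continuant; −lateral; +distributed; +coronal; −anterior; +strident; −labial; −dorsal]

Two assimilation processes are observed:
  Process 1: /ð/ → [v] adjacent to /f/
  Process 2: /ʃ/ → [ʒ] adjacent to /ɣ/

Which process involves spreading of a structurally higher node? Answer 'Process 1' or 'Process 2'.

Process 1

In Process 1, [labial], [round], [coronal], [anterior], [distributed], [strident] change, so the minimal spreading node is Z-node at depth 2.
In Process 2, [voice] changes, so the minimal spreading node is [voice] at depth 3.
Z-node is closer to Root than [voice], so Process 1 spreads the higher node.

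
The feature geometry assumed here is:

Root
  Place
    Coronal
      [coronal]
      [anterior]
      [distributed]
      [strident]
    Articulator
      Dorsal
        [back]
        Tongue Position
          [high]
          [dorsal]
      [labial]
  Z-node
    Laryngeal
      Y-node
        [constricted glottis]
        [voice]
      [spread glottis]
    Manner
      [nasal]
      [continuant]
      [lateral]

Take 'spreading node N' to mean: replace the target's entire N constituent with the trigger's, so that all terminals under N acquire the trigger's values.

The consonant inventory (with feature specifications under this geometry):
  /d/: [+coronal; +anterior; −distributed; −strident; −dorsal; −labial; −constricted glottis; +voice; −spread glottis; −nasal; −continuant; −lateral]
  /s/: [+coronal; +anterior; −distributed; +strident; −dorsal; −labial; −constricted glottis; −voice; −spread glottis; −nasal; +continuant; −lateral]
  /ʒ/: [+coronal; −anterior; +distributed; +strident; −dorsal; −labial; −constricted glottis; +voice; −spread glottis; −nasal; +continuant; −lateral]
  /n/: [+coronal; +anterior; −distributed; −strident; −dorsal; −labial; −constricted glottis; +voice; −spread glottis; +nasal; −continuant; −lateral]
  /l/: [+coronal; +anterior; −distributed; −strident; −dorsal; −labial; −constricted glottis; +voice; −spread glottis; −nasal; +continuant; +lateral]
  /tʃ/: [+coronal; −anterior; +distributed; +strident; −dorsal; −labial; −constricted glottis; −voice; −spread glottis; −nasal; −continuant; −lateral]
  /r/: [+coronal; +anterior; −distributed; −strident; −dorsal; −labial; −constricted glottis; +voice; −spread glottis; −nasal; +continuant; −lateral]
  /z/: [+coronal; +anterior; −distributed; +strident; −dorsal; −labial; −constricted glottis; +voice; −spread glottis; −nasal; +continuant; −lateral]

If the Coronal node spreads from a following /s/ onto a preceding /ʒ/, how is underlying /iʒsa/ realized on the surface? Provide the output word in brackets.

[izsa]

Coronal immediately or transitively dominates [coronal], [anterior], [distributed], [strident].
After delinking /ʒ/'s Coronal and linking /s/'s, the affected terminals become [+coronal], [+anterior], [−distributed], [+strident]; [dorsal], [labial], [constricted glottis], … (outside Coronal) are retained from /ʒ/.
The resulting bundle matches /z/ in the inventory; substituting it for /ʒ/ gives [izsa].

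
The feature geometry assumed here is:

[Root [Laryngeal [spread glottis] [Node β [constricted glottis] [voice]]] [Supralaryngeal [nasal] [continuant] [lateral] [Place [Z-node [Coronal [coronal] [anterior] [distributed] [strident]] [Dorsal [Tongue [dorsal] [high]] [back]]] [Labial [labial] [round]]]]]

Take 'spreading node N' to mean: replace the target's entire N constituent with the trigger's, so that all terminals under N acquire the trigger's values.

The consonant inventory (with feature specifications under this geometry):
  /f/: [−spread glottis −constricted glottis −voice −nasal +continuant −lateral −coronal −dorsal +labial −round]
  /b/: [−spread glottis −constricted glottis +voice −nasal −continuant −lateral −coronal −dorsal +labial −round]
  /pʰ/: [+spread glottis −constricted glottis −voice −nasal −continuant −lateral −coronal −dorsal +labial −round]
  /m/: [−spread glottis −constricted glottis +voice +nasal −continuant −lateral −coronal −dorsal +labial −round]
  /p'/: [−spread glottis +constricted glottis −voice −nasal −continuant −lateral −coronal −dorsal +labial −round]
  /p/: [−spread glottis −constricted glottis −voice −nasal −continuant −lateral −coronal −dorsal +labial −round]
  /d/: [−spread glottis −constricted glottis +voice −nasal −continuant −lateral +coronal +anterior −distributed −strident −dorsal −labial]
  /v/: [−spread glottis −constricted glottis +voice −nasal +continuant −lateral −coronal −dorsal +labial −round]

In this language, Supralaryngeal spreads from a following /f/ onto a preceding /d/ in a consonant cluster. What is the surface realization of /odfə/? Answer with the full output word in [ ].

Supralaryngeal immediately or transitively dominates [nasal], [continuant], [lateral], [coronal], [anterior], [distributed], [strident], [dorsal], [high], [back], [labial], [round].
Spreading Supralaryngeal from /f/ onto /d/ replaces those values with /f/'s: [−nasal], [+continuant], [−lateral], [−coronal], [−dorsal], [+labial], [−round]. Features outside Supralaryngeal ([spread glottis], [constricted glottis], [voice]) stay as in /d/.
The resulting bundle matches /v/ in the inventory; substituting it for /d/ gives [ovfə].

[ovfə]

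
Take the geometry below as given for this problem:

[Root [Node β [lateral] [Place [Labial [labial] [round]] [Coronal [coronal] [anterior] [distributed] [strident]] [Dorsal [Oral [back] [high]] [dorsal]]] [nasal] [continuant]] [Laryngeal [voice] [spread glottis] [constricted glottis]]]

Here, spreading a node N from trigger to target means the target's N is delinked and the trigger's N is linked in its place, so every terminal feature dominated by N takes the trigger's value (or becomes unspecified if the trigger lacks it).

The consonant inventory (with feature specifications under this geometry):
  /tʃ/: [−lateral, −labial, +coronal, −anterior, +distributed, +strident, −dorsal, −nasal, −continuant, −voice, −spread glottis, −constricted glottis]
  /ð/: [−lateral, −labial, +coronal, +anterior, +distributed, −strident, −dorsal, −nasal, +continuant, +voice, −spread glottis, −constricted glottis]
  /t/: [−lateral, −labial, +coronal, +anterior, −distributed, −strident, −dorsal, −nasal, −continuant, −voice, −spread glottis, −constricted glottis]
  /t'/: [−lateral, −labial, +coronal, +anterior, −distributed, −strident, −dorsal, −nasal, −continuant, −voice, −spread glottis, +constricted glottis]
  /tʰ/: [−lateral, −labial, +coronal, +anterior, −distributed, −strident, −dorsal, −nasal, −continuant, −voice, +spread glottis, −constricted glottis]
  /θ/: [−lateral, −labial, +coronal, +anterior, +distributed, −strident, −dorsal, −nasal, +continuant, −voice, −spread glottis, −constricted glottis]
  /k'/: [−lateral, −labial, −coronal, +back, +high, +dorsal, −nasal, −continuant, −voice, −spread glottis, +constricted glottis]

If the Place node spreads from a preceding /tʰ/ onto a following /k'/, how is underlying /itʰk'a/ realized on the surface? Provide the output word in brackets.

Place immediately or transitively dominates [labial], [round], [coronal], [anterior], [distributed], [strident], [back], [high], [dorsal].
After delinking /k'/'s Place and linking /tʰ/'s, the affected terminals become [−labial], [+coronal], [+anterior], [−distributed], [−strident], [−dorsal]; [lateral], [nasal], [continuant], … (outside Place) are retained from /k'/.
Among the inventory, only /t'/ has exactly this specification, giving the surface form [itʰt'a].

[itʰt'a]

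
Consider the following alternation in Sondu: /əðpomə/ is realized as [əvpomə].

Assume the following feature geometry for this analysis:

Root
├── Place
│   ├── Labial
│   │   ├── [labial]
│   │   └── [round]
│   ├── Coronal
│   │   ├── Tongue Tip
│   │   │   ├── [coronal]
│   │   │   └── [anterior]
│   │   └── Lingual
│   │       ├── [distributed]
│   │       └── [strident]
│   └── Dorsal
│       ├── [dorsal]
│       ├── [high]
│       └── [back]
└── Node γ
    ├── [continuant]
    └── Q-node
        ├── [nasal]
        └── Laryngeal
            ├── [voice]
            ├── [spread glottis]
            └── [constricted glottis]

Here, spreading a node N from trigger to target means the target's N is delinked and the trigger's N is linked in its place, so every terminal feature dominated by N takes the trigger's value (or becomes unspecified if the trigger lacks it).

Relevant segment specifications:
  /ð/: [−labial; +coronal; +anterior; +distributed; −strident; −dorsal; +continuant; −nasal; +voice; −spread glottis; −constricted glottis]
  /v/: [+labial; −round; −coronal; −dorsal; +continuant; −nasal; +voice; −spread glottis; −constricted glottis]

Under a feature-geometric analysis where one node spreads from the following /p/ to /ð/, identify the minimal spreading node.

Place

/ð/ and [v] differ in [labial], [round], [coronal], [anterior], [distributed], [strident]; every other specified feature is identical.
These terminals are all dominated by Place, and no proper subconstituent of Place covers them all; Place is their lowest common ancestor.
Spreading Place from /p/ overwrites each of those terminals with /p/'s values, yielding exactly [v].
Had Root spread, [voice], [continuant] would have taken /p/'s values; they stay as in /ð/, confirming the spreading constituent is exactly Place.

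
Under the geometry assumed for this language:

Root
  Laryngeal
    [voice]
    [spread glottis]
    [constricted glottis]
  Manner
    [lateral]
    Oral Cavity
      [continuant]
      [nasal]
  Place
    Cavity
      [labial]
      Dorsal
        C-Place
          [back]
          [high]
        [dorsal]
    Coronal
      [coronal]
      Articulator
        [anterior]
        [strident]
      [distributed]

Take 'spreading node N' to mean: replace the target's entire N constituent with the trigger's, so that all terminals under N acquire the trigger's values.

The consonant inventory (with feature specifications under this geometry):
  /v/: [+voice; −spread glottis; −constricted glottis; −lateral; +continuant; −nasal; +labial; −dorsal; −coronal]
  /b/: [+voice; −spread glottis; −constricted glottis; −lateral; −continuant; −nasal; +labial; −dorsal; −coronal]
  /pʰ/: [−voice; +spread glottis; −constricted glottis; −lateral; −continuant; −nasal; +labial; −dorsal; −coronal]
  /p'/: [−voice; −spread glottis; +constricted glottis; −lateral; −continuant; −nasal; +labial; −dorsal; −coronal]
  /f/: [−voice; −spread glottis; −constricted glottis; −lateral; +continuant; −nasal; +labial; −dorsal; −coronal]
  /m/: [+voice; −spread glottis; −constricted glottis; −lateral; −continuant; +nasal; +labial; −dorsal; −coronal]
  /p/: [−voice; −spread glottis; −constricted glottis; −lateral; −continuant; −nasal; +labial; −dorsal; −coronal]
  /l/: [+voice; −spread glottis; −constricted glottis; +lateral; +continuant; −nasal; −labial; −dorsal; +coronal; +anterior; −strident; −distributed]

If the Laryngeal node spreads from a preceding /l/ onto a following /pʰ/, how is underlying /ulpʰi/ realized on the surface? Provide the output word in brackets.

[ulbi]

Terminals under Laryngeal in this geometry: [voice], [spread glottis], [constricted glottis].
After delinking /pʰ/'s Laryngeal and linking /l/'s, the affected terminals become [+voice], [−spread glottis], [−constricted glottis]; [lateral], [continuant], [nasal], … (outside Laryngeal) are retained from /pʰ/.
The resulting bundle matches /b/ in the inventory; substituting it for /pʰ/ gives [ulbi].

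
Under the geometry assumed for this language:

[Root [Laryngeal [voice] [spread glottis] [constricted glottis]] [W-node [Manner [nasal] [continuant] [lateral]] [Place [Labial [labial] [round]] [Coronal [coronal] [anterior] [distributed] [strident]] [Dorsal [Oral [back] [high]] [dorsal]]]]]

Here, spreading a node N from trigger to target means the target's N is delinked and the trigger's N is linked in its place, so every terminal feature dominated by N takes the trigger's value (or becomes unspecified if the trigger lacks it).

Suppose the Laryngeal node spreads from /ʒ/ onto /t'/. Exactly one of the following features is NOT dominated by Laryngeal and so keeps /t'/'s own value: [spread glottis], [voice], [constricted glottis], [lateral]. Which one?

The terminals dominated by Laryngeal are [voice], [spread glottis], [constricted glottis].
Spreading Laryngeal replaces [voice], [constricted glottis], [spread glottis] with the trigger's values, since each sits inside the Laryngeal constituent.
[lateral] is not within the Laryngeal subtree (it hangs from Manner), so /t'/'s [lateral] value survives.

[lateral]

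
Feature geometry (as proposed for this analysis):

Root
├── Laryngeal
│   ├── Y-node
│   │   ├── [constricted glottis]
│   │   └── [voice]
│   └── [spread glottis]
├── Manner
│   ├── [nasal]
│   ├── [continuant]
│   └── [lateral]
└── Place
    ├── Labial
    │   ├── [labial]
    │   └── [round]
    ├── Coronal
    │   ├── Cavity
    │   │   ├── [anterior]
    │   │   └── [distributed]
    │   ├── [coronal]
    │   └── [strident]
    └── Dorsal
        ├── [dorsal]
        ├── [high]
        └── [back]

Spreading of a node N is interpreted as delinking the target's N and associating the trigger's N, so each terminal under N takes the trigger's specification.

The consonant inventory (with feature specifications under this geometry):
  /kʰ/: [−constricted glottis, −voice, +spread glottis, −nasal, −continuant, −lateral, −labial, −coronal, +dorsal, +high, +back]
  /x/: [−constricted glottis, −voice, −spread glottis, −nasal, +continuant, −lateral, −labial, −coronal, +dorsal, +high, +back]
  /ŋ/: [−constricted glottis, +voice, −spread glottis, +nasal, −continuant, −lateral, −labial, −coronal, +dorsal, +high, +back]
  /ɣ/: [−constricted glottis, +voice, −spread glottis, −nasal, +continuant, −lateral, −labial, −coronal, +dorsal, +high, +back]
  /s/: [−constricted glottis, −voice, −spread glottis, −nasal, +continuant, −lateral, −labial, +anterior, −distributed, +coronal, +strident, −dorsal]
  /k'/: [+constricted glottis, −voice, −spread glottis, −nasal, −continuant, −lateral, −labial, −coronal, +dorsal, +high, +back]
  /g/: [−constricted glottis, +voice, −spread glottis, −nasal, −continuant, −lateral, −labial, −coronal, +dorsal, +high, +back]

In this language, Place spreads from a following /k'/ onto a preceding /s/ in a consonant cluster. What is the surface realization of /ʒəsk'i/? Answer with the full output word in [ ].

[ʒəxk'i]

Terminals under Place in this geometry: [labial], [round], [anterior], [distributed], [coronal], [strident], [dorsal], [high], [back].
The target acquires /k'/'s values for everything under Place — [−labial], [−coronal], [+dorsal], [+high], [+back] — while keeping its own [constricted glottis], [voice], [spread glottis], ….
Among the inventory, only /x/ has exactly this specification, giving the surface form [ʒəxk'i].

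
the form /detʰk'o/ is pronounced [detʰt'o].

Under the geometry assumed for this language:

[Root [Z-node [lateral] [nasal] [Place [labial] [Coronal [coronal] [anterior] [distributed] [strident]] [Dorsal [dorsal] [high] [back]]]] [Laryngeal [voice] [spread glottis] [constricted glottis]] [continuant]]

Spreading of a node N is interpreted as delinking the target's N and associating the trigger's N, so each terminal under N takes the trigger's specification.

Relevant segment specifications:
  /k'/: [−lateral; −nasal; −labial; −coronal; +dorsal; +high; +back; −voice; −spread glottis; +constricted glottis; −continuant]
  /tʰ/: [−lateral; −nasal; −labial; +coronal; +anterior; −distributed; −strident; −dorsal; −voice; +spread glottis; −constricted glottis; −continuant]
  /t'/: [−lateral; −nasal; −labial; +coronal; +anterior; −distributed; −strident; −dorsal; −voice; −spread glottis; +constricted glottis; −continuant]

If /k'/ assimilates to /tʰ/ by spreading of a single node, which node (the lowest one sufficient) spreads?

The alternation /k'/ → [t'] changes [coronal], [anterior], [distributed], [strident], [dorsal], [high], [back] and nothing else.
These terminals are all dominated by Place, and no proper subconstituent of Place covers them all; Place is their lowest common ancestor.
Delinking /k'/'s Place and associating /tʰ/'s Place gives precisely the feature bundle of [t'].
Features on which the two segments disagree outside Place, such as [spread glottis], [constricted glottis], are unchanged — nothing dominating them spread, and Place is the minimal sufficient constituent.

Place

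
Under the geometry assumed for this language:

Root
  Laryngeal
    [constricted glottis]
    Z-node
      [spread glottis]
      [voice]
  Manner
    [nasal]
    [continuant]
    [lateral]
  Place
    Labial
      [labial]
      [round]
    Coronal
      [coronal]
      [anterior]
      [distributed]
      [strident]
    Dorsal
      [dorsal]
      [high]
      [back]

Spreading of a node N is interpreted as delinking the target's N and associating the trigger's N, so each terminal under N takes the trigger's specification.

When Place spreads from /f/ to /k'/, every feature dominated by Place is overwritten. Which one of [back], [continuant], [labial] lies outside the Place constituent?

[continuant]

Under this geometry, Place contains [labial], [round], [coronal], [anterior], [distributed], [strident], [dorsal], [high], [back].
Of the listed options, [back], [labial] are among these and would be overwritten by spreading Place.
[continuant] is not within the Place subtree (it hangs from Manner), so /k'/'s [continuant] value survives.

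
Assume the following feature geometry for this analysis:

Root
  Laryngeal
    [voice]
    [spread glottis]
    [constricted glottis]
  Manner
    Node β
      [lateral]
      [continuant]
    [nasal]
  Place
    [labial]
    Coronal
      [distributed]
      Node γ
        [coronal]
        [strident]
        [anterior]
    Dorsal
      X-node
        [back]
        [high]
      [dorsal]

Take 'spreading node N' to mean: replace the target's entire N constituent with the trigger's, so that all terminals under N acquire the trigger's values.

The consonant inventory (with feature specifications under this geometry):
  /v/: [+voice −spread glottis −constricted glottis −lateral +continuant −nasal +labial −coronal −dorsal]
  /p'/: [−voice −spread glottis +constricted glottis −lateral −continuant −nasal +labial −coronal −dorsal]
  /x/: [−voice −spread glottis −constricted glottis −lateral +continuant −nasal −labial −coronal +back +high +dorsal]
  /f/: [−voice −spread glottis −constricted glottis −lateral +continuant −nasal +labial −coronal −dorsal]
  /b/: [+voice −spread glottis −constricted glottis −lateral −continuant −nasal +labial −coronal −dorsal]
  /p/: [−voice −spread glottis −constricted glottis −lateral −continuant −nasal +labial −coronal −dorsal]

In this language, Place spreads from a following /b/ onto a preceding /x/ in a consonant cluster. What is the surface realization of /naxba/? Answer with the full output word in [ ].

Place immediately or transitively dominates [labial], [distributed], [coronal], [strident], [anterior], [back], [high], [dorsal].
After delinking /x/'s Place and linking /b/'s, the affected terminals become [+labial], [−coronal], [−dorsal]; [voice], [spread glottis], [constricted glottis], … (outside Place) are retained from /x/.
Among the inventory, only /f/ has exactly this specification, giving the surface form [nafba].

[nafba]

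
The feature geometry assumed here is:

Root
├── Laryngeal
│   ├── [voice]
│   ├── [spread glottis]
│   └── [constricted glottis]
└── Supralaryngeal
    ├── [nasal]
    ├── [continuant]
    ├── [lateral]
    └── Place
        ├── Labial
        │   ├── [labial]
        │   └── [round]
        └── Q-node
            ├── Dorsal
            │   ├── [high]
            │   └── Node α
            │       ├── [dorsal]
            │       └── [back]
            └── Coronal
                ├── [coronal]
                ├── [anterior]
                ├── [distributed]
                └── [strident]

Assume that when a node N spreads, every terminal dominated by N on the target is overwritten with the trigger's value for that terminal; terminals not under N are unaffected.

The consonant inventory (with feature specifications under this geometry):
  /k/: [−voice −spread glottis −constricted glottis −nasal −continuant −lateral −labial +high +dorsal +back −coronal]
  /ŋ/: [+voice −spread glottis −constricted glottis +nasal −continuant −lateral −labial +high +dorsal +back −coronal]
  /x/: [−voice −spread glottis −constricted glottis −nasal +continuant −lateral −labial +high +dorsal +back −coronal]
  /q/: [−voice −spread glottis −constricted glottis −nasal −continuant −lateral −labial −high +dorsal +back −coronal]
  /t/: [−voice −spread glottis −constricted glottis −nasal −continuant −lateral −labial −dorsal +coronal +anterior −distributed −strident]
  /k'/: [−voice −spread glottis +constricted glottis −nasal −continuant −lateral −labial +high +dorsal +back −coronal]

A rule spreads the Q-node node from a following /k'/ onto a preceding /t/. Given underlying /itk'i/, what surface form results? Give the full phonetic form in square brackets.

[ikk'i]

Terminals under Q-node in this geometry: [high], [dorsal], [back], [coronal], [anterior], [distributed], [strident].
After delinking /t/'s Q-node and linking /k'/'s, the affected terminals become [+high], [+dorsal], [+back], [−coronal]; [voice], [spread glottis], [constricted glottis], … (outside Q-node) are retained from /t/.
Among the inventory, only /k/ has exactly this specification, giving the surface form [ikk'i].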